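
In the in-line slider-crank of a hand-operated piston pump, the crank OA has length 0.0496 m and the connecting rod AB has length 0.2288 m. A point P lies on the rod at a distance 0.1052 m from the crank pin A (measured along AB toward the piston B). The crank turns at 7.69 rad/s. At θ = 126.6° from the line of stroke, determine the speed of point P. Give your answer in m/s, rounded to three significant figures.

0.313

ω = 7.69 rad/s.  Crank-pin speed |V_A| = rω = 0.38142 m/s, perpendicular to OA.
Rod angle: sinφ = −(r/L) sinθ ⇒ φ = -10.023°; ω_rod = −rω cosθ/√(L²−r²sin²θ) = +1.0093 rad/s.
V_P = V_A + ω_rod × AP, with AP = 0.1052 m along the rod.
Components: V_Px = −rω sinθ − a·ω_rod·sinφ = -0.28773 m/s;  V_Py = rω cosθ + a·ω_rod·cosφ = -0.12285 m/s.
|V_P| = √(V_Px² + V_Py²) = 0.31286 m/s.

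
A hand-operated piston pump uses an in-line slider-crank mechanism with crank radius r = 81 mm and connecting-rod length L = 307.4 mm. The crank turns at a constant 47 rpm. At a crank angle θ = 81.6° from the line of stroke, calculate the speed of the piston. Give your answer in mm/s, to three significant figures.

ω = 2π·47/60 = 4.922 rad/s
For an in-line slider-crank, x = r cosθ + √(L² − r² sin²θ), so v = −rω sinθ·[1 + r cosθ/√(L² − r² sin²θ)].
With r = 0.081 m, L = 0.3074 m, θ = 81.6°: √(L² − r² sin²θ) = 0.29677 m.
v = −0.081·4.922·0.98927·[1 + 0.081·0.14608/0.29677] = -0.41012 m/s.
|v| = 0.41012 m/s = 410.12 mm/s.

410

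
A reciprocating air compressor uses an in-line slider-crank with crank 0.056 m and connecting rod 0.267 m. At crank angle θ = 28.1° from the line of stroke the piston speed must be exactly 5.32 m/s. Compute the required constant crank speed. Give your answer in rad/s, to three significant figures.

170

For an in-line slider-crank, |v_piston| = rω|sinθ|·[1 + r cosθ/√(L² − r² sin²θ)].
With r = 0.056 m, L = 0.267 m, θ = 28.1°: the bracketed kinematic factor |dx/dθ| = 0.031281 m.
ω = v/|dx/dθ| = 5.32/0.031281 = 170.07 rad/s.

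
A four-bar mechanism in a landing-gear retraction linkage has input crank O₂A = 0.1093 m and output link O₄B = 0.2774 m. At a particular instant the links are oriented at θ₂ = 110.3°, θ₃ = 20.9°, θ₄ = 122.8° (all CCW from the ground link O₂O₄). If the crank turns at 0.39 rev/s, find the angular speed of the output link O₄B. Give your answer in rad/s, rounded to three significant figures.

0.987

ω₂ = 2.45 rad/s (from 0.39 rev/s).
Differentiating the loop-closure r₂e^{iθ₂}+r₃e^{iθ₃}=r₁+r₄e^{iθ₄} gives r₂ω₂e^{iθ₂}+r₃ω₃e^{iθ₃}=r₄ω₄e^{iθ₄}.
Eliminating the other unknown: ω₄ = r₂ω₂ sin(θ₂−θ₃) / [r₄ sin(θ₄−θ₃)].
Numerator sine = +0.99995; denominator sine = +0.97851.
Result = 0.1093·2.45·(+0.99995) / (0.2774·(+0.97851)) = +0.98666 rad/s; magnitude 0.98666 rad/s.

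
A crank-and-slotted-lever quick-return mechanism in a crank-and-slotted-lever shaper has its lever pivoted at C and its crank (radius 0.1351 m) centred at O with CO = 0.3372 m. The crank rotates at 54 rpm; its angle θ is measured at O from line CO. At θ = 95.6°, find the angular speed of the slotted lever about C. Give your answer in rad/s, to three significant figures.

0.634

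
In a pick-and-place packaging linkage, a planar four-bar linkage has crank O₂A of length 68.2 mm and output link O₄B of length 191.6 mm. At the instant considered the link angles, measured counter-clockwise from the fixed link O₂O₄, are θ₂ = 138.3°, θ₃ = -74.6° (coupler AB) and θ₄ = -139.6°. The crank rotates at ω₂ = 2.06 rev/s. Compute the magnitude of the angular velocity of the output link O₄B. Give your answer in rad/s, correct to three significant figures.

2.76

ω₂ = 12.94 rad/s (from 2.06 rev/s).
Differentiating the loop-closure r₂e^{iθ₂}+r₃e^{iθ₃}=r₁+r₄e^{iθ₄} gives r₂ω₂e^{iθ₂}+r₃ω₃e^{iθ₃}=r₄ω₄e^{iθ₄}.
Eliminating the other unknown: ω₄ = r₂ω₂ sin(θ₂−θ₃) / [r₄ sin(θ₄−θ₃)].
Numerator sine = -0.54317; denominator sine = -0.90631.
Result = 0.0682·12.94·(-0.54317) / (0.1916·(-0.90631)) = +2.7612 rad/s; magnitude 2.7612 rad/s.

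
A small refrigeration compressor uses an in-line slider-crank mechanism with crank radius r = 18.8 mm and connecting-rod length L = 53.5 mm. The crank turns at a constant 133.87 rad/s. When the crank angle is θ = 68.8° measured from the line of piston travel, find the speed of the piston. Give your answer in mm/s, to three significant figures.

2660

ω = 133.9 rad/s
For an in-line slider-crank, x = r cosθ + √(L² − r² sin²θ), so v = −rω sinθ·[1 + r cosθ/√(L² − r² sin²θ)].
With r = 0.0188 m, L = 0.0535 m, θ = 68.8°: √(L² − r² sin²θ) = 0.050547 m.
v = −0.0188·133.9·0.93232·[1 + 0.0188·0.36162/0.050547] = -2.662 m/s.
|v| = 2.662 m/s = 2662 mm/s.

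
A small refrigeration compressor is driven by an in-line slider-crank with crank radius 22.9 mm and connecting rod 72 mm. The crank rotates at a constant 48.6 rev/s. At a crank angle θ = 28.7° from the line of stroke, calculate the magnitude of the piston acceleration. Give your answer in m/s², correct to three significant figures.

2260

ω = 2π·48.6 = 305.4 rad/s
x(θ) = r cosθ + √(L² − r² sin²θ); with ω constant, a = ω²·d²x/dθ².
d²x/dθ² = −r cosθ − r²(cos2θ)/√u − r⁴ sin²2θ/(4u^{3/2}),  u = L² − r² sin²θ = 0.00506306 m².
Substituting r = 0.0229 m, L = 0.072 m, θ = 28.7°: d²x/dθ² = -0.024193 m.
a = ω²·d²x/dθ² = (305.4)²·(-0.024193) = -2255.9 m/s²;  |a| = 2255.9 m/s².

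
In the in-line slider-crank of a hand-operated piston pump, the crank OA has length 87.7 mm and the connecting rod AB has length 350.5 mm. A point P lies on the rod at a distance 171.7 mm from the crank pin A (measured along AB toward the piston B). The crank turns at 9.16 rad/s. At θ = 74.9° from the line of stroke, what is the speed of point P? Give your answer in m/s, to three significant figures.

ω = 9.16 rad/s.  Crank-pin speed |V_A| = rω = 0.80333 m/s, perpendicular to OA.
Rod angle: sinφ = −(r/L) sinθ ⇒ φ = -13.980°; ω_rod = −rω cosθ/√(L²−r²sin²θ) = -0.61529 rad/s.
V_P = V_A + ω_rod × AP, with AP = 0.1717 m along the rod.
Components: V_Px = −rω sinθ − a·ω_rod·sinφ = -0.80112 m/s;  V_Py = rω cosθ + a·ω_rod·cosφ = +0.10676 m/s.
|V_P| = √(V_Px² + V_Py²) = 0.8082 m/s.

0.808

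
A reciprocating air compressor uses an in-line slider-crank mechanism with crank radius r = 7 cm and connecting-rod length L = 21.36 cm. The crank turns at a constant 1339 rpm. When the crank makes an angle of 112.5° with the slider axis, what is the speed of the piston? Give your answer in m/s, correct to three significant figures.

ω = 2π·1339/60 = 140.2 rad/s
For an in-line slider-crank, x = r cosθ + √(L² − r² sin²θ), so v = −rω sinθ·[1 + r cosθ/√(L² − r² sin²θ)].
With r = 0.07 m, L = 0.2136 m, θ = 112.5°: √(L² − r² sin²θ) = 0.20357 m.
v = −0.07·140.2·0.92388·[1 + 0.07·-0.38268/0.20357] = -7.875 m/s.
|v| = 7.875 m/s.

7.87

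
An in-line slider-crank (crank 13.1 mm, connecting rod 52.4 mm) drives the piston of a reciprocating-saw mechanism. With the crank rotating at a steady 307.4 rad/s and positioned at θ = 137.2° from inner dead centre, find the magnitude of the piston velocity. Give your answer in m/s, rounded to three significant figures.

2.23

ω = 307.4 rad/s
For an in-line slider-crank, x = r cosθ + √(L² − r² sin²θ), so v = −rω sinθ·[1 + r cosθ/√(L² − r² sin²θ)].
With r = 0.0131 m, L = 0.0524 m, θ = 137.2°: √(L² − r² sin²θ) = 0.051639 m.
v = −0.0131·307.4·0.67944·[1 + 0.0131·-0.73373/0.051639] = -2.2268 m/s.
|v| = 2.2268 m/s.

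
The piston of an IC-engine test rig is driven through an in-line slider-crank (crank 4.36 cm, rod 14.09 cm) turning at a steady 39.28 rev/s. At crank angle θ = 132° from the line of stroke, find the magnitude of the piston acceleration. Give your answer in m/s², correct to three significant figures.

1840

ω = 2π·39.3 = 246.8 rad/s
x(θ) = r cosθ + √(L² − r² sin²θ); with ω constant, a = ω²·d²x/dθ².
d²x/dθ² = −r cosθ − r²(cos2θ)/√u − r⁴ sin²2θ/(4u^{3/2}),  u = L² − r² sin²θ = 0.018803 m².
Substituting r = 0.0436 m, L = 0.1409 m, θ = 132°: d²x/dθ² = +0.030277 m.
a = ω²·d²x/dθ² = (246.8)²·(+0.030277) = +1844.2 m/s²;  |a| = 1844.2 m/s².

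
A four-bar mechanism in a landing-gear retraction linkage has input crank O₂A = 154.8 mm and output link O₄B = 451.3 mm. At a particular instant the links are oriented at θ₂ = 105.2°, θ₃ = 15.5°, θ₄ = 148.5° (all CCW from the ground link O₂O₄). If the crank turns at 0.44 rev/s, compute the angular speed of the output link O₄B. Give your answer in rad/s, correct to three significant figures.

1.30

ω₂ = 2.765 rad/s (from 0.44 rev/s).
Differentiating the loop-closure r₂e^{iθ₂}+r₃e^{iθ₃}=r₁+r₄e^{iθ₄} gives r₂ω₂e^{iθ₂}+r₃ω₃e^{iθ₃}=r₄ω₄e^{iθ₄}.
Eliminating the other unknown: ω₄ = r₂ω₂ sin(θ₂−θ₃) / [r₄ sin(θ₄−θ₃)].
Numerator sine = +0.99999; denominator sine = +0.73135.
Result = 0.1548·2.765·(+0.99999) / (0.4513·(+0.73135)) = +1.2966 rad/s; magnitude 1.2966 rad/s.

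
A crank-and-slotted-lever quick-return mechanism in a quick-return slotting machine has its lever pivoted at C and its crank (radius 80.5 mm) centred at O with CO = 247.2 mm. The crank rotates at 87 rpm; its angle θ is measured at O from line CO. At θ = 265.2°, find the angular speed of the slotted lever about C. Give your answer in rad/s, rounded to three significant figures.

0.683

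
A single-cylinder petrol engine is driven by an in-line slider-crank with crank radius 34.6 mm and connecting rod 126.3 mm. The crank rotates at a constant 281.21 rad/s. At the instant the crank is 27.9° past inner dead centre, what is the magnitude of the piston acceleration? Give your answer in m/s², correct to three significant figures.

2850

ω = 281.2 rad/s
x(θ) = r cosθ + √(L² − r² sin²θ); with ω constant, a = ω²·d²x/dθ².
d²x/dθ² = −r cosθ − r²(cos2θ)/√u − r⁴ sin²2θ/(4u^{3/2}),  u = L² − r² sin²θ = 0.0156896 m².
Substituting r = 0.0346 m, L = 0.1263 m, θ = 27.9°: d²x/dθ² = -0.036075 m.
a = ω²·d²x/dθ² = (281.2)²·(-0.036075) = -2852.8 m/s²;  |a| = 2852.8 m/s².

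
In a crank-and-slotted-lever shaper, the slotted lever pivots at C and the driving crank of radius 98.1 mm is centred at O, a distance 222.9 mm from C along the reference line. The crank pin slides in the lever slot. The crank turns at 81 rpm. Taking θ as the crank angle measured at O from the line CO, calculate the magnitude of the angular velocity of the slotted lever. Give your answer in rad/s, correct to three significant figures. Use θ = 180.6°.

ω = 8.482 rad/s (from 81 rpm).
Crank pin A relative to C: A = (d + r cosθ, r sinθ); lever angle φ = atan2(r sinθ, d + r cosθ).
Differentiating tanφ: φ̇ = rω(d cosθ + r)/(d² + r² + 2dr cosθ).
d² + r² + 2dr cosθ = |CA|² = 0.0155774 m²;  d cosθ + r = -0.12479 m.
|ω_lever| = |0.0981·8.482·-0.12479| / 0.0155774 = 6.6659 rad/s.

6.67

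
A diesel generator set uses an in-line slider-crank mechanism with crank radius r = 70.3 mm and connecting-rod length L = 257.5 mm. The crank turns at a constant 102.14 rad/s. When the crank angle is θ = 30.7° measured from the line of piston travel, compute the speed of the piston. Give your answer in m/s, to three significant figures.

4.53

ω = 102.1 rad/s
For an in-line slider-crank, x = r cosθ + √(L² − r² sin²θ), so v = −rω sinθ·[1 + r cosθ/√(L² − r² sin²θ)].
With r = 0.0703 m, L = 0.2575 m, θ = 30.7°: √(L² − r² sin²θ) = 0.25499 m.
v = −0.0703·102.1·0.51054·[1 + 0.0703·0.85985/0.25499] = -4.535 m/s.
|v| = 4.535 m/s.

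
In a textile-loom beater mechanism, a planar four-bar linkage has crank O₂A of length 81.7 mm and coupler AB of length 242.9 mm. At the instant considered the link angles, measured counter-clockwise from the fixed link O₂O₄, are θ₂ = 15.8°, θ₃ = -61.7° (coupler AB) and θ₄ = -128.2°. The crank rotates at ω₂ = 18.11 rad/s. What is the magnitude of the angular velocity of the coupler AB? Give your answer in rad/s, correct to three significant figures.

3.90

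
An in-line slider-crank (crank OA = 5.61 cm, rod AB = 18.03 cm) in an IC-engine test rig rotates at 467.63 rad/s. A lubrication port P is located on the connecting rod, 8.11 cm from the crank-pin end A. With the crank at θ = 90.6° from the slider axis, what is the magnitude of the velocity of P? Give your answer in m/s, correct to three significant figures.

ω = 467.6 rad/s.  Crank-pin speed |V_A| = rω = 26.234 m/s, perpendicular to OA.
Rod angle: sinφ = −(r/L) sinθ ⇒ φ = -18.127°; ω_rod = −rω cosθ/√(L²−r²sin²θ) = +1.6032 rad/s.
V_P = V_A + ω_rod × AP, with AP = 0.0811 m along the rod.
Components: V_Px = −rω sinθ − a·ω_rod·sinφ = -26.192 m/s;  V_Py = rω cosθ + a·ω_rod·cosφ = -0.15115 m/s.
|V_P| = √(V_Px² + V_Py²) = 26.193 m/s.

26.2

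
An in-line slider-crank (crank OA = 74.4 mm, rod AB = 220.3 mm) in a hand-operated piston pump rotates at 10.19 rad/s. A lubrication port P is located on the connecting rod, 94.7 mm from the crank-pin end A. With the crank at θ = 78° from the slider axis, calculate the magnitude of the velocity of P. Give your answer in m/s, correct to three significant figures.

ω = 10.19 rad/s.  Crank-pin speed |V_A| = rω = 0.75814 m/s, perpendicular to OA.
Rod angle: sinφ = −(r/L) sinθ ⇒ φ = -19.289°; ω_rod = −rω cosθ/√(L²−r²sin²θ) = -0.75806 rad/s.
V_P = V_A + ω_rod × AP, with AP = 0.0947 m along the rod.
Components: V_Px = −rω sinθ − a·ω_rod·sinφ = -0.76528 m/s;  V_Py = rω cosθ + a·ω_rod·cosφ = +0.089867 m/s.
|V_P| = √(V_Px² + V_Py²) = 0.77054 m/s.

0.771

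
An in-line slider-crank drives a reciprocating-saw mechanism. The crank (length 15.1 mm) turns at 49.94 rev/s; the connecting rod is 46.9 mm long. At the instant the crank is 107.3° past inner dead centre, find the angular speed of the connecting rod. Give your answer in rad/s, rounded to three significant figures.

31.6

ω = 313.8 rad/s (converted from 49.94 rev/s).
The rod makes angle φ with the slider axis where L sinφ = r sinθ; differentiating, L cosφ·φ̇ = r ω cosθ.
L cosφ = √(L² − r² sin²θ) = 0.044629 m.
|ω_rod| = r ω |cosθ| / √(L² − r² sin²θ) = 0.0151·313.8·0.29737/0.044629 = 31.571 rad/s.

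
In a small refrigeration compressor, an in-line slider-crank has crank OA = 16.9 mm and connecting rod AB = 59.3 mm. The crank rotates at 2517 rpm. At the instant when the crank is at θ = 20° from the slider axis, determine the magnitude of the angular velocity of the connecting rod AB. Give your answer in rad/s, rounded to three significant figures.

ω = 263.6 rad/s (converted from 2517 rpm).
The rod makes angle φ with the slider axis where L sinφ = r sinθ; differentiating, L cosφ·φ̇ = r ω cosθ.
L cosφ = √(L² − r² sin²θ) = 0.059018 m.
|ω_rod| = r ω |cosθ| / √(L² − r² sin²θ) = 0.0169·263.6·0.93969/0.059018 = 70.926 rad/s.

70.9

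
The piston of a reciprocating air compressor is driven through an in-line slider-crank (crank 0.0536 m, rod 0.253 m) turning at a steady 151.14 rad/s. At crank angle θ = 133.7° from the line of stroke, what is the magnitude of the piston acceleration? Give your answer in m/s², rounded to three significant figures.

855

ω = 151.1 rad/s
x(θ) = r cosθ + √(L² − r² sin²θ); with ω constant, a = ω²·d²x/dθ².
d²x/dθ² = −r cosθ − r²(cos2θ)/√u − r⁴ sin²2θ/(4u^{3/2}),  u = L² − r² sin²θ = 0.0625074 m².
Substituting r = 0.0536 m, L = 0.253 m, θ = 133.7°: d²x/dθ² = +0.037421 m.
a = ω²·d²x/dθ² = (151.1)²·(+0.037421) = +854.81 m/s²;  |a| = 854.81 m/s².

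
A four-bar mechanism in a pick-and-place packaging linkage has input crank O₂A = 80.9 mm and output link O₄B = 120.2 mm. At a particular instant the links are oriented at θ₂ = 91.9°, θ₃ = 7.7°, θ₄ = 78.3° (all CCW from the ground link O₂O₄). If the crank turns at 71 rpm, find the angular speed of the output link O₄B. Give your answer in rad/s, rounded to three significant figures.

5.28

ω₂ = 7.435 rad/s (from 71 rpm).
Differentiating the loop-closure r₂e^{iθ₂}+r₃e^{iθ₃}=r₁+r₄e^{iθ₄} gives r₂ω₂e^{iθ₂}+r₃ω₃e^{iθ₃}=r₄ω₄e^{iθ₄}.
Eliminating the other unknown: ω₄ = r₂ω₂ sin(θ₂−θ₃) / [r₄ sin(θ₄−θ₃)].
Numerator sine = +0.99488; denominator sine = +0.94322.
Result = 0.0809·7.435·(+0.99488) / (0.1202·(+0.94322)) = +5.2782 rad/s; magnitude 5.2782 rad/s.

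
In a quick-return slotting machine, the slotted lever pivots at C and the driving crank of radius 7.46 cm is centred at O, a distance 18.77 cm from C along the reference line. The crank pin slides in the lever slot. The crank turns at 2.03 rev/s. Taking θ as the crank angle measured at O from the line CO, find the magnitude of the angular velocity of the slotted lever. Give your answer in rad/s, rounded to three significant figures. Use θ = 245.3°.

ω = 12.75 rad/s (from 2.03 rev/s).
Crank pin A relative to C: A = (d + r cosθ, r sinθ); lever angle φ = atan2(r sinθ, d + r cosθ).
Differentiating tanφ: φ̇ = rω(d cosθ + r)/(d² + r² + 2dr cosθ).
d² + r² + 2dr cosθ = |CA|² = 0.0290941 m²;  d cosθ + r = -0.0038336 m.
|ω_lever| = |0.0746·12.75·-0.0038336| / 0.0290941 = 0.12538 rad/s.

0.125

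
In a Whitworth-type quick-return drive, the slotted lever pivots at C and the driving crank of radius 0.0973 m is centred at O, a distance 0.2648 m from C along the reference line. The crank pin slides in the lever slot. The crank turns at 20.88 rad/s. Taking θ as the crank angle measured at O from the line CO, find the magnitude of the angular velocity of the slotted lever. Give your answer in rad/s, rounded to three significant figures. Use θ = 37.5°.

ω = 20.88 rad/s
Crank pin A relative to C: A = (d + r cosθ, r sinθ); lever angle φ = atan2(r sinθ, d + r cosθ).
Differentiating tanφ: φ̇ = rω(d cosθ + r)/(d² + r² + 2dr cosθ).
d² + r² + 2dr cosθ = |CA|² = 0.120468 m²;  d cosθ + r = +0.30738 m.
|ω_lever| = |0.0973·20.88·+0.30738| / 0.120468 = 5.1838 rad/s.

5.18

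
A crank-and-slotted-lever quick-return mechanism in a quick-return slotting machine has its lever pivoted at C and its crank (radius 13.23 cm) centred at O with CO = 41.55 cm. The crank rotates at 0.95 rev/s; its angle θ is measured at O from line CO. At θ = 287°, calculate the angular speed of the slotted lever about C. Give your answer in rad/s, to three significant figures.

0.902

ω = 5.969 rad/s (from 0.95 rev/s).
Crank pin A relative to C: A = (d + r cosθ, r sinθ); lever angle φ = atan2(r sinθ, d + r cosθ).
Differentiating tanφ: φ̇ = rω(d cosθ + r)/(d² + r² + 2dr cosθ).
d² + r² + 2dr cosθ = |CA|² = 0.222287 m²;  d cosθ + r = +0.25378 m.
|ω_lever| = |0.1323·5.969·+0.25378| / 0.222287 = 0.90159 rad/s.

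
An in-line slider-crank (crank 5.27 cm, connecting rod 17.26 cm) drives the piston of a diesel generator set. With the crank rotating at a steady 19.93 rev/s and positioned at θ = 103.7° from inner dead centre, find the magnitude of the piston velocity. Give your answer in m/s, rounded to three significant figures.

5.93

ω = 2π·19.9 = 125.2 rad/s
For an in-line slider-crank, x = r cosθ + √(L² − r² sin²θ), so v = −rω sinθ·[1 + r cosθ/√(L² − r² sin²θ)].
With r = 0.0527 m, L = 0.1726 m, θ = 103.7°: √(L² − r² sin²θ) = 0.16483 m.
v = −0.0527·125.2·0.97155·[1 + 0.0527·-0.23684/0.16483] = -5.926 m/s.
|v| = 5.926 m/s.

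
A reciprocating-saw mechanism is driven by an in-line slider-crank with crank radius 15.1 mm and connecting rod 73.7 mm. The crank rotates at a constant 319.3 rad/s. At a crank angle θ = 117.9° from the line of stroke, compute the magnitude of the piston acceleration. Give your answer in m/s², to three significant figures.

ω = 319.3 rad/s
x(θ) = r cosθ + √(L² − r² sin²θ); with ω constant, a = ω²·d²x/dθ².
d²x/dθ² = −r cosθ − r²(cos2θ)/√u − r⁴ sin²2θ/(4u^{3/2}),  u = L² − r² sin²θ = 0.0052536 m².
Substituting r = 0.0151 m, L = 0.0737 m, θ = 117.9°: d²x/dθ² = +0.0088106 m.
a = ω²·d²x/dθ² = (319.3)²·(+0.0088106) = +898.26 m/s²;  |a| = 898.26 m/s².

898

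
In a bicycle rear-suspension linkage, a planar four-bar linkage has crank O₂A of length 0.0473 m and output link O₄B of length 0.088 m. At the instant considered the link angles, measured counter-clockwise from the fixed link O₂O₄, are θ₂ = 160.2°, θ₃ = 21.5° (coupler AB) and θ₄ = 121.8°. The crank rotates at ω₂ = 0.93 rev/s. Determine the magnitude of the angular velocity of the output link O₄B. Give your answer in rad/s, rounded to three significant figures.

ω₂ = 5.843 rad/s (from 0.93 rev/s).
Differentiating the loop-closure r₂e^{iθ₂}+r₃e^{iθ₃}=r₁+r₄e^{iθ₄} gives r₂ω₂e^{iθ₂}+r₃ω₃e^{iθ₃}=r₄ω₄e^{iθ₄}.
Eliminating the other unknown: ω₄ = r₂ω₂ sin(θ₂−θ₃) / [r₄ sin(θ₄−θ₃)].
Numerator sine = +0.66000; denominator sine = +0.98389.
Result = 0.0473·5.843·(+0.66000) / (0.088·(+0.98389)) = +2.1069 rad/s; magnitude 2.1069 rad/s.

2.11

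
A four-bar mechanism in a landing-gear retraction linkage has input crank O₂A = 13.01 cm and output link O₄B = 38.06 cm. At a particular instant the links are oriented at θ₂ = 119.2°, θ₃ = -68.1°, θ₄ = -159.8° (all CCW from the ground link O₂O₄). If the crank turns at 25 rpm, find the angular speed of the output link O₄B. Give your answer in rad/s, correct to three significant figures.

0.114

ω₂ = 2.618 rad/s (from 25 rpm).
Differentiating the loop-closure r₂e^{iθ₂}+r₃e^{iθ₃}=r₁+r₄e^{iθ₄} gives r₂ω₂e^{iθ₂}+r₃ω₃e^{iθ₃}=r₄ω₄e^{iθ₄}.
Eliminating the other unknown: ω₄ = r₂ω₂ sin(θ₂−θ₃) / [r₄ sin(θ₄−θ₃)].
Numerator sine = -0.12706; denominator sine = -0.99956.
Result = 0.1301·2.618·(-0.12706) / (0.3806·(-0.99956)) = +0.11376 rad/s; magnitude 0.11376 rad/s.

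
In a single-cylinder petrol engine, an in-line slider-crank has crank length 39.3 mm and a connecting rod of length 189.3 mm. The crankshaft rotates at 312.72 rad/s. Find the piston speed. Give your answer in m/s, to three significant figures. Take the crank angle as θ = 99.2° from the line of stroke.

11.7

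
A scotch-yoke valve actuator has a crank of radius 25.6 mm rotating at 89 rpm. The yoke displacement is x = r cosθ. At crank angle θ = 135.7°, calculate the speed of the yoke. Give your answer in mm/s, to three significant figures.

167

ω = 9.32 rad/s (from 89 rpm).
x = r cosθ ⇒ ẋ = −rω sinθ.
|v| = rω|sinθ| = 0.0256·9.32·|sin 135.7°| = 0.16664 m/s = 166.64 mm/s.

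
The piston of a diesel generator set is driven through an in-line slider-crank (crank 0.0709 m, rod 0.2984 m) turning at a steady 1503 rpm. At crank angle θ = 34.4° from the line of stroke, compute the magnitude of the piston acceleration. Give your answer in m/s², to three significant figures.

ω = 2π·1503/60 = 157.4 rad/s
x(θ) = r cosθ + √(L² − r² sin²θ); with ω constant, a = ω²·d²x/dθ².
d²x/dθ² = −r cosθ − r²(cos2θ)/√u − r⁴ sin²2θ/(4u^{3/2}),  u = L² − r² sin²θ = 0.0874381 m².
Substituting r = 0.0709 m, L = 0.2984 m, θ = 34.4°: d²x/dθ² = -0.06486 m.
a = ω²·d²x/dθ² = (157.4)²·(-0.06486) = -1606.8 m/s²;  |a| = 1606.8 m/s².

1610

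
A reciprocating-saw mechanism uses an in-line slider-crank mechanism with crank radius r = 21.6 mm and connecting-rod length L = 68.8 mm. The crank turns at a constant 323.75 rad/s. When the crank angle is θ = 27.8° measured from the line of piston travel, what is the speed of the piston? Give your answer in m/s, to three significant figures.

ω = 323.8 rad/s
For an in-line slider-crank, x = r cosθ + √(L² − r² sin²θ), so v = −rω sinθ·[1 + r cosθ/√(L² − r² sin²θ)].
With r = 0.0216 m, L = 0.0688 m, θ = 27.8°: √(L² − r² sin²θ) = 0.068058 m.
v = −0.0216·323.8·0.46639·[1 + 0.0216·0.88458/0.068058] = -4.1771 m/s.
|v| = 4.1771 m/s.

4.18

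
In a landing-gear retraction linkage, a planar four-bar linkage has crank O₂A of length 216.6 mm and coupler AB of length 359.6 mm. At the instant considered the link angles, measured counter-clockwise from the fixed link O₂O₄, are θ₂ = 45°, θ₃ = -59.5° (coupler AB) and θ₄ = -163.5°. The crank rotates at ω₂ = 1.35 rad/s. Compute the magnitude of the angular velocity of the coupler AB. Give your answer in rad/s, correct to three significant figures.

0.400

ω₂ = 1.35 rad/s
Differentiating the loop-closure r₂e^{iθ₂}+r₃e^{iθ₃}=r₁+r₄e^{iθ₄} gives r₂ω₂e^{iθ₂}+r₃ω₃e^{iθ₃}=r₄ω₄e^{iθ₄}.
Eliminating the other unknown: ω₃ = r₂ω₂ sin(θ₄−θ₂) / [r₃ sin(θ₃−θ₄)].
Numerator sine = +0.47716; denominator sine = +0.97030.
Result = 0.2166·1.35·(+0.47716) / (0.3596·(+0.97030)) = +0.39988 rad/s; magnitude 0.39988 rad/s.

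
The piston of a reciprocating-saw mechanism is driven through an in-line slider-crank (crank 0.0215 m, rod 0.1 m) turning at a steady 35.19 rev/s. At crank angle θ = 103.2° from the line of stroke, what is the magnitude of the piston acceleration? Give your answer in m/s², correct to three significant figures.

446

ω = 2π·35.2 = 221.1 rad/s
x(θ) = r cosθ + √(L² − r² sin²θ); with ω constant, a = ω²·d²x/dθ².
d²x/dθ² = −r cosθ − r²(cos2θ)/√u − r⁴ sin²2θ/(4u^{3/2}),  u = L² − r² sin²θ = 0.00956185 m².
Substituting r = 0.0215 m, L = 0.1 m, θ = 103.2°: d²x/dθ² = +0.0091325 m.
a = ω²·d²x/dθ² = (221.1)²·(+0.0091325) = +446.46 m/s²;  |a| = 446.46 m/s².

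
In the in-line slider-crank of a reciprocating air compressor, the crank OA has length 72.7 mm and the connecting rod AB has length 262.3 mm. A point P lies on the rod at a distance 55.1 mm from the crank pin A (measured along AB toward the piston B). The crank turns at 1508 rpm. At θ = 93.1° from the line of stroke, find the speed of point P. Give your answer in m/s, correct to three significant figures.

11.4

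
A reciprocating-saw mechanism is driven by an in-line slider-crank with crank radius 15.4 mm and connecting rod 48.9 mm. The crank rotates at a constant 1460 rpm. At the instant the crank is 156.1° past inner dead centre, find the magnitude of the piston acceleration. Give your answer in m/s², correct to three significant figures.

ω = 2π·1460/60 = 152.9 rad/s
x(θ) = r cosθ + √(L² − r² sin²θ); with ω constant, a = ω²·d²x/dθ².
d²x/dθ² = −r cosθ − r²(cos2θ)/√u − r⁴ sin²2θ/(4u^{3/2}),  u = L² − r² sin²θ = 0.00235228 m².
Substituting r = 0.0154 m, L = 0.0489 m, θ = 156.1°: d²x/dθ² = +0.010727 m.
a = ω²·d²x/dθ² = (152.9)²·(+0.010727) = +250.76 m/s²;  |a| = 250.76 m/s².

251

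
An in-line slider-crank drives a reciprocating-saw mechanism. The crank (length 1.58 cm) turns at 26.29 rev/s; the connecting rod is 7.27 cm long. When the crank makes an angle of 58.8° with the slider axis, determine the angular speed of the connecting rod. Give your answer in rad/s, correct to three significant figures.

18.9

ω = 165.2 rad/s (converted from 26.29 rev/s).
The rod makes angle φ with the slider axis where L sinφ = r sinθ; differentiating, L cosφ·φ̇ = r ω cosθ.
L cosφ = √(L² − r² sin²θ) = 0.071433 m.
|ω_rod| = r ω |cosθ| / √(L² − r² sin²θ) = 0.0158·165.2·0.51803/0.071433 = 18.927 rad/s.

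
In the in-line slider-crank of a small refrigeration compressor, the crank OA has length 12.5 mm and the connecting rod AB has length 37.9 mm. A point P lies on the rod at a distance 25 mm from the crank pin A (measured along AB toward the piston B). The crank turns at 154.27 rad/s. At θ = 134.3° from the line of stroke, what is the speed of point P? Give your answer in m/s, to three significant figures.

1.25

ω = 154.3 rad/s.  Crank-pin speed |V_A| = rω = 1.9284 m/s, perpendicular to OA.
Rod angle: sinφ = −(r/L) sinθ ⇒ φ = -13.653°; ω_rod = −rω cosθ/√(L²−r²sin²θ) = +36.569 rad/s.
V_P = V_A + ω_rod × AP, with AP = 0.025 m along the rod.
Components: V_Px = −rω sinθ − a·ω_rod·sinφ = -1.1643 m/s;  V_Py = rω cosθ + a·ω_rod·cosφ = -0.45841 m/s.
|V_P| = √(V_Px² + V_Py²) = 1.2513 m/s.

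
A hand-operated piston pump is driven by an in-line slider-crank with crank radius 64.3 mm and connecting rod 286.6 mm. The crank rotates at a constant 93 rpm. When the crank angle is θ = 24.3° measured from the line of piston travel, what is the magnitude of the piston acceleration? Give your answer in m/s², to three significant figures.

6.48

ω = 2π·93/60 = 9.739 rad/s
x(θ) = r cosθ + √(L² − r² sin²θ); with ω constant, a = ω²·d²x/dθ².
d²x/dθ² = −r cosθ − r²(cos2θ)/√u − r⁴ sin²2θ/(4u^{3/2}),  u = L² − r² sin²θ = 0.0814394 m².
Substituting r = 0.0643 m, L = 0.2866 m, θ = 24.3°: d²x/dθ² = -0.068288 m.
a = ω²·d²x/dθ² = (9.739)²·(-0.068288) = -6.4769 m/s²;  |a| = 6.4769 m/s².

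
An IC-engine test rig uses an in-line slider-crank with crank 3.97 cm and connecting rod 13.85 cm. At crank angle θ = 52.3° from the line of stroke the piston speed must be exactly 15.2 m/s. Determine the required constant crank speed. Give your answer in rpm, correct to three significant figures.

For an in-line slider-crank, |v_piston| = rω|sinθ|·[1 + r cosθ/√(L² − r² sin²θ)].
With r = 0.0397 m, L = 0.1385 m, θ = 52.3°: the bracketed kinematic factor |dx/dθ| = 0.037065 m.
ω = v/|dx/dθ| = 15.2/0.037065 = 410.09 rad/s.
N = 60ω/(2π) = 3916.1 rpm.

3920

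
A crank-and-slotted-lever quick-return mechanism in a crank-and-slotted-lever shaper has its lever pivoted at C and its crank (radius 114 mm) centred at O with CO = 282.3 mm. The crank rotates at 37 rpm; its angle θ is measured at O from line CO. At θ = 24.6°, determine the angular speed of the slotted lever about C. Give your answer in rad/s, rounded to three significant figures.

1.08

ω = 3.875 rad/s (from 37 rpm).
Crank pin A relative to C: A = (d + r cosθ, r sinθ); lever angle φ = atan2(r sinθ, d + r cosθ).
Differentiating tanφ: φ̇ = rω(d cosθ + r)/(d² + r² + 2dr cosθ).
d² + r² + 2dr cosθ = |CA|² = 0.151212 m²;  d cosθ + r = +0.37068 m.
|ω_lever| = |0.114·3.875·+0.37068| / 0.151212 = 1.0828 rad/s.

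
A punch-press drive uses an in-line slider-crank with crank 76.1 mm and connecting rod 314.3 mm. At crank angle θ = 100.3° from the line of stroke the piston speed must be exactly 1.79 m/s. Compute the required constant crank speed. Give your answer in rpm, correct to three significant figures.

239

For an in-line slider-crank, |v_piston| = rω|sinθ|·[1 + r cosθ/√(L² − r² sin²θ)].
With r = 0.0761 m, L = 0.3143 m, θ = 100.3°: the bracketed kinematic factor |dx/dθ| = 0.071536 m.
ω = v/|dx/dθ| = 1.79/0.071536 = 25.022 rad/s.
N = 60ω/(2π) = 238.95 rpm.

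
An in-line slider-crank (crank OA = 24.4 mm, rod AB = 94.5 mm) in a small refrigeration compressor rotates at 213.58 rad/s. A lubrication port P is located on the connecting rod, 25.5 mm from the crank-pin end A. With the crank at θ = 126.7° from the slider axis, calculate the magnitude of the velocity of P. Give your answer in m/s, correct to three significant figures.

4.60

ω = 213.6 rad/s.  Crank-pin speed |V_A| = rω = 5.2114 m/s, perpendicular to OA.
Rod angle: sinφ = −(r/L) sinθ ⇒ φ = -11.948°; ω_rod = −rω cosθ/√(L²−r²sin²θ) = +33.687 rad/s.
V_P = V_A + ω_rod × AP, with AP = 0.0255 m along the rod.
Components: V_Px = −rω sinθ − a·ω_rod·sinφ = -4.0005 m/s;  V_Py = rω cosθ + a·ω_rod·cosφ = -2.274 m/s.
|V_P| = √(V_Px² + V_Py²) = 4.6017 m/s.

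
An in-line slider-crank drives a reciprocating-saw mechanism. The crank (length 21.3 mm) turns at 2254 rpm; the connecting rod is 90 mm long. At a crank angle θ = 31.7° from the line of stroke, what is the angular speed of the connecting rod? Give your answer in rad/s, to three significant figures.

47.9

ω = 236 rad/s (converted from 2254 rpm).
The rod makes angle φ with the slider axis where L sinφ = r sinθ; differentiating, L cosφ·φ̇ = r ω cosθ.
L cosφ = √(L² − r² sin²θ) = 0.089301 m.
|ω_rod| = r ω |cosθ| / √(L² − r² sin²θ) = 0.0213·236·0.85081/0.089301 = 47.9 rad/s.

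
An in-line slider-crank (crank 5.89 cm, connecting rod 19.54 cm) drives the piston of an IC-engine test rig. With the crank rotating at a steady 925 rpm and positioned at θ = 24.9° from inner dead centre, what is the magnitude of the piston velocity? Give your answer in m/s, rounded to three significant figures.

ω = 2π·925/60 = 96.87 rad/s
For an in-line slider-crank, x = r cosθ + √(L² − r² sin²θ), so v = −rω sinθ·[1 + r cosθ/√(L² − r² sin²θ)].
With r = 0.0589 m, L = 0.1954 m, θ = 24.9°: √(L² − r² sin²θ) = 0.19382 m.
v = −0.0589·96.87·0.42104·[1 + 0.0589·0.90704/0.19382] = -3.0643 m/s.
|v| = 3.0643 m/s.

3.06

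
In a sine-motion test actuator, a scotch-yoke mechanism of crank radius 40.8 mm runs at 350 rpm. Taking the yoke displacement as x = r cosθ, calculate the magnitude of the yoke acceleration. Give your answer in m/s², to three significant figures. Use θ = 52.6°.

33.3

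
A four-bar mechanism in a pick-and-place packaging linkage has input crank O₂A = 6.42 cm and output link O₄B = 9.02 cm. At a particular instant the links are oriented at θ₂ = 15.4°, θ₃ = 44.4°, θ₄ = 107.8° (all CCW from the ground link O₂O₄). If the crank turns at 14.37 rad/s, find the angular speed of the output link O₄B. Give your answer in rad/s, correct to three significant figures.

5.55

ω₂ = 14.37 rad/s
Differentiating the loop-closure r₂e^{iθ₂}+r₃e^{iθ₃}=r₁+r₄e^{iθ₄} gives r₂ω₂e^{iθ₂}+r₃ω₃e^{iθ₃}=r₄ω₄e^{iθ₄}.
Eliminating the other unknown: ω₄ = r₂ω₂ sin(θ₂−θ₃) / [r₄ sin(θ₄−θ₃)].
Numerator sine = -0.48481; denominator sine = +0.89415.
Result = 0.0642·14.37·(-0.48481) / (0.0902·(+0.89415)) = -5.5455 rad/s; magnitude 5.5455 rad/s.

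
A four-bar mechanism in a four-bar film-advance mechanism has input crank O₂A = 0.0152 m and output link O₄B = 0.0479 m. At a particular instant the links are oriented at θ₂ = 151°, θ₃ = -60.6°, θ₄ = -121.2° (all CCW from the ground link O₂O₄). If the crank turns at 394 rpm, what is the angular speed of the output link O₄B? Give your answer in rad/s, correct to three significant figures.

7.87

ω₂ = 41.26 rad/s (from 394 rpm).
Differentiating the loop-closure r₂e^{iθ₂}+r₃e^{iθ₃}=r₁+r₄e^{iθ₄} gives r₂ω₂e^{iθ₂}+r₃ω₃e^{iθ₃}=r₄ω₄e^{iθ₄}.
Eliminating the other unknown: ω₄ = r₂ω₂ sin(θ₂−θ₃) / [r₄ sin(θ₄−θ₃)].
Numerator sine = -0.52399; denominator sine = -0.87121.
Result = 0.0152·41.26·(-0.52399) / (0.0479·(-0.87121)) = +7.8746 rad/s; magnitude 7.8746 rad/s.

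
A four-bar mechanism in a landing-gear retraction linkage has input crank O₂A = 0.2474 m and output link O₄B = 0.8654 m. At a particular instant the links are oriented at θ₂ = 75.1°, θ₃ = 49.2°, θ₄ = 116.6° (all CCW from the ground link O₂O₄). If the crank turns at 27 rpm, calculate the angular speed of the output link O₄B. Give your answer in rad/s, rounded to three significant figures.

0.382

ω₂ = 2.827 rad/s (from 27 rpm).
Differentiating the loop-closure r₂e^{iθ₂}+r₃e^{iθ₃}=r₁+r₄e^{iθ₄} gives r₂ω₂e^{iθ₂}+r₃ω₃e^{iθ₃}=r₄ω₄e^{iθ₄}.
Eliminating the other unknown: ω₄ = r₂ω₂ sin(θ₂−θ₃) / [r₄ sin(θ₄−θ₃)].
Numerator sine = +0.43680; denominator sine = +0.92321.
Result = 0.2474·2.827·(+0.43680) / (0.8654·(+0.92321)) = +0.38244 rad/s; magnitude 0.38244 rad/s.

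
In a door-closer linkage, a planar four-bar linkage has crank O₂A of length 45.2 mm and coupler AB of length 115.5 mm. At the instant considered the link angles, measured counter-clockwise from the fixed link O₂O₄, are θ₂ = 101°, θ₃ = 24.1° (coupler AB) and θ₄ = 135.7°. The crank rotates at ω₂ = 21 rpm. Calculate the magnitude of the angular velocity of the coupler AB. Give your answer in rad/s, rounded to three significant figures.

0.527

ω₂ = 2.199 rad/s (from 21 rpm).
Differentiating the loop-closure r₂e^{iθ₂}+r₃e^{iθ₃}=r₁+r₄e^{iθ₄} gives r₂ω₂e^{iθ₂}+r₃ω₃e^{iθ₃}=r₄ω₄e^{iθ₄}.
Eliminating the other unknown: ω₃ = r₂ω₂ sin(θ₄−θ₂) / [r₃ sin(θ₃−θ₄)].
Numerator sine = +0.56928; denominator sine = -0.92978.
Result = 0.0452·2.199·(+0.56928) / (0.1155·(-0.92978)) = -0.52693 rad/s; magnitude 0.52693 rad/s.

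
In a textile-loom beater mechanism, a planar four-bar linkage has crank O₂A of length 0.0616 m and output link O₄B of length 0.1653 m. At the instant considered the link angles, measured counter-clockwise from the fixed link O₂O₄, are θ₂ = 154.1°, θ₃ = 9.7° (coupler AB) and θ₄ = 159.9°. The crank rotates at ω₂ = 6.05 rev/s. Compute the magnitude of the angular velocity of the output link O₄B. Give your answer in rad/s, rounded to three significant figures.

16.6

ω₂ = 38.01 rad/s (from 6.05 rev/s).
Differentiating the loop-closure r₂e^{iθ₂}+r₃e^{iθ₃}=r₁+r₄e^{iθ₄} gives r₂ω₂e^{iθ₂}+r₃ω₃e^{iθ₃}=r₄ω₄e^{iθ₄}.
Eliminating the other unknown: ω₄ = r₂ω₂ sin(θ₂−θ₃) / [r₄ sin(θ₄−θ₃)].
Numerator sine = +0.58212; denominator sine = +0.49697.
Result = 0.0616·38.01·(+0.58212) / (0.1653·(+0.49697)) = +16.593 rad/s; magnitude 16.593 rad/s.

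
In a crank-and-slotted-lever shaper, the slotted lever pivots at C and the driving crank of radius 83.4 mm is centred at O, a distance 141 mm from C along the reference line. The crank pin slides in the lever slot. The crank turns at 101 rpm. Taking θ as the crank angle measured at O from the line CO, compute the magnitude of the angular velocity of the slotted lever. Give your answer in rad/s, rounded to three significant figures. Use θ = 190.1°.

13.3

ω = 10.58 rad/s (from 101 rpm).
Crank pin A relative to C: A = (d + r cosθ, r sinθ); lever angle φ = atan2(r sinθ, d + r cosθ).
Differentiating tanφ: φ̇ = rω(d cosθ + r)/(d² + r² + 2dr cosθ).
d² + r² + 2dr cosθ = |CA|² = 0.00368223 m²;  d cosθ + r = -0.055415 m.
|ω_lever| = |0.0834·10.58·-0.055415| / 0.00368223 = 13.275 rad/s.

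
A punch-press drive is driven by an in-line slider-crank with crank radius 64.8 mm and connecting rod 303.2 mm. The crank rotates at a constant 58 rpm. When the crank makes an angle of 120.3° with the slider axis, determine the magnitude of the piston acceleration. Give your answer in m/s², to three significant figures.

1.46

ω = 2π·58/60 = 6.074 rad/s
x(θ) = r cosθ + √(L² − r² sin²θ); with ω constant, a = ω²·d²x/dθ².
d²x/dθ² = −r cosθ − r²(cos2θ)/√u − r⁴ sin²2θ/(4u^{3/2}),  u = L² − r² sin²θ = 0.0888001 m².
Substituting r = 0.0648 m, L = 0.3032 m, θ = 120.3°: d²x/dθ² = +0.039484 m.
a = ω²·d²x/dθ² = (6.074)²·(+0.039484) = +1.4566 m/s²;  |a| = 1.4566 m/s².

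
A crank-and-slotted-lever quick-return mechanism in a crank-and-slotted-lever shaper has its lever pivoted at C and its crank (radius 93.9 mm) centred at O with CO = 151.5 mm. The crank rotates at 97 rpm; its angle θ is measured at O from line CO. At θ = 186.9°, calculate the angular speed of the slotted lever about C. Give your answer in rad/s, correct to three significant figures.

ω = 10.16 rad/s (from 97 rpm).
Crank pin A relative to C: A = (d + r cosθ, r sinθ); lever angle φ = atan2(r sinθ, d + r cosθ).
Differentiating tanφ: φ̇ = rω(d cosθ + r)/(d² + r² + 2dr cosθ).
d² + r² + 2dr cosθ = |CA|² = 0.00352383 m²;  d cosθ + r = -0.056503 m.
|ω_lever| = |0.0939·10.16·-0.056503| / 0.00352383 = 15.294 rad/s.

15.3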